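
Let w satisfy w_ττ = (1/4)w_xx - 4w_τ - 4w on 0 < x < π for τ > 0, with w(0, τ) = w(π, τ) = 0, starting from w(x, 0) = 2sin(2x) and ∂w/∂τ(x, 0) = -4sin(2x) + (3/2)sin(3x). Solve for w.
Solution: Substitute w = exp(-2τ)u.
Then w_τ = exp(-2τ)(u_τ - 2u), w_ττ = exp(-2τ)(u_ττ - 4u_τ + 4u), w_xx = exp(-2τ)u_xx; substituting and dividing by exp(-2τ), the lower-order terms cancel: u_ττ = (1/4)u_xx (standard wave equation).
Data for u: u(x,0) = w(x,0) = 2sin(2x); u_τ(x,0) = w_τ(x,0) + 2w(x,0) = (3/2)sin(3x). The boundary conditions carry over: u(0,τ) = u(π,τ) = 0.
Separating variables: u = Σ [A_n cos(ω_n τ) + B_n sin(ω_n τ)] sin(nx), ω_n = n/2. From ICs (B_n = velocity coefficient / ω_n): A_2=2, B_3=1.
So u(x,τ) = 2sin(2x)cos(τ) + sin(3x)sin(3τ/2), and w(x,τ) = exp(-2τ)u(x,τ).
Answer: w(x, τ) = 2exp(-2τ)sin(2x)cos(τ) + exp(-2τ)sin(3x)sin(3τ/2)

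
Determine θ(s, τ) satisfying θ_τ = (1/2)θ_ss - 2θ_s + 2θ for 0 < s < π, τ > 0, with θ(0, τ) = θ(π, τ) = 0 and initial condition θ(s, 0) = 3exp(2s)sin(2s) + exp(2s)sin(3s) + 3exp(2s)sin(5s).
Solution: Substitute θ = exp(2s)u, i.e. u = exp(-2s)θ.
By the product rule, θ_s = exp(2s)(u_s + 2u), θ_ss = exp(2s)(u_ss + 4u_s + 4u), θ_τ = exp(2s)u_τ.
Substituting into the PDE and dividing by exp(2s): u_τ = (1/2)(u_ss + 4u_s + 4u) - 2(u_s + 2u) + 2u.
The lower-order terms cancel, leaving the standard heat equation u_τ = (1/2)u_ss.
Initial data for u: u(s,0) = exp(-2s)θ(s,0) = 3sin(2s) + sin(3s) + 3sin(5s). The boundary conditions carry over: u(0,τ) = u(π,τ) = 0.
Solve for u:
  Using separation of variables u = X(s)G(τ):
  Eigenfunctions: sin(ns), n = 1, 2, 3, ...
  General solution: u(s, τ) = Σ c_n sin(ns) exp(-n² τ/2)
  Matching u(s,0) = 3sin(2s) + sin(3s) + 3sin(5s) term by term: c_2=3, c_3=1, c_5=3.
Hence u(s,τ) = 3exp(-2τ)sin(2s) + exp(-9τ/2)sin(3s) + 3exp(-25τ/2)sin(5s).
Transform back: θ(s,τ) = exp(2s)u(s,τ).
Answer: θ(s, τ) = 3exp(2s)exp(-2τ)sin(2s) + exp(2s)exp(-9τ/2)sin(3s) + 3exp(2s)exp(-25τ/2)sin(5s)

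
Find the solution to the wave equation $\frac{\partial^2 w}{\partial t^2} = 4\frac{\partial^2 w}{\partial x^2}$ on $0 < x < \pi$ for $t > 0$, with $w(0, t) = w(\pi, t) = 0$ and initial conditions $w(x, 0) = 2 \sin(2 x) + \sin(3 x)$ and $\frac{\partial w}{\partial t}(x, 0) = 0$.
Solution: Using separation of variables $w = X(x)T(t)$:
Eigenfunctions: $\sin(nx)$, $n = 1, 2, 3, \ldots$
General solution: $w(x, t) = \sum [A_n \cos(2n t) + B_n \sin(2n t)] \sin(nx)$
From $w(x,0) = 2 \sin(2 x) + \sin(3 x)$: $A_2=2, A_3=1$. From $w_t(x,0) = 0$: all $B_n = 0$.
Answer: $w(x, t) = 2 \sin(2 x) \cos(4 t) + \sin(3 x) \cos(6 t)$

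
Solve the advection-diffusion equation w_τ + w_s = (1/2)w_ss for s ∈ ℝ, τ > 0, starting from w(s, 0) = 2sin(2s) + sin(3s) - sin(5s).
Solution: Moving frame: η = s - τ, σ = τ, w = u(η,σ), so w_τ = u_σ - u_η and w_ss = u_ηη.
Hence w_τ + w_s = u_σ and the PDE becomes the heat equation u_σ = (1/2)u_ηη on η ∈ ℝ.
Initial data: u(η,0) = w(η,0) = 2sin(2η) + sin(3η) - sin(5η). Each mode sin(nη) decays as exp(-n²σ/2) on ℝ, so u(η,σ) = Σ c_n exp(-n²σ/2) sin(nη) with c_2=2, c_3=1, c_5=-1: u(η,σ) = 2exp(-2σ)sin(2η) + exp(-9σ/2)sin(3η) - exp(-25σ/2)sin(5η).
Substituting back: w(s,τ) = u(s - τ, τ).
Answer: w(s, τ) = 2exp(-2τ)sin(2s - 2τ) + exp(-9τ/2)sin(3s - 3τ) - exp(-25τ/2)sin(5s - 5τ)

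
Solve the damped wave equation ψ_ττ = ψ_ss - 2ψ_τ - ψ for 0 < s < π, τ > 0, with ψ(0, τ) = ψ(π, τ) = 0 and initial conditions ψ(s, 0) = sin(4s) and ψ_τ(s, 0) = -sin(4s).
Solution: Substitute ψ = exp(-τ)u.
Then ψ_τ = exp(-τ)(u_τ - u), ψ_ττ = exp(-τ)(u_ττ - 2u_τ + u), ψ_ss = exp(-τ)u_ss; substituting and dividing by exp(-τ), the lower-order terms cancel: u_ττ = u_ss (standard wave equation).
Data for u: u(s,0) = ψ(s,0) = sin(4s); u_τ(s,0) = ψ_τ(s,0) + ψ(s,0) = 0. The boundary conditions carry over: u(0,τ) = u(π,τ) = 0.
Separating variables: u = Σ [A_n cos(ω_n τ) + B_n sin(ω_n τ)] sin(ns), ω_n = n. From ICs: A_4=1.
So u(s,τ) = sin(4s)cos(4τ), and ψ(s,τ) = exp(-τ)u(s,τ).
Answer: ψ(s, τ) = exp(-τ)sin(4s)cos(4τ)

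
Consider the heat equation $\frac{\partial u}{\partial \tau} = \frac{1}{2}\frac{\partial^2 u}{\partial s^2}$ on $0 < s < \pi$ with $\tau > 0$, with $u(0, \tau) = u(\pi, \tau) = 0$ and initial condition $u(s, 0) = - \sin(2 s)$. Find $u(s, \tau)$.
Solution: Using separation of variables $u = X(s)T(\tau)$:
Eigenfunctions: $\sin(ns)$, $n = 1, 2, 3, \ldots$
General solution: $u(s, \tau) = \sum c_n \sin(ns) e^{-n^2 \tau/2}$
Matching $u(s,0) = - \sin(2 s)$ term by term: $c_2=-1$.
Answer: $u(s, \tau) = - e^{-2 \tau} \sin(2 s)$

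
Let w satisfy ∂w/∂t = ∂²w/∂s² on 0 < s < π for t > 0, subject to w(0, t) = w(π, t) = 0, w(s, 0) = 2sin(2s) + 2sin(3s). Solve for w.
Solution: Using separation of variables w = X(s)T(t):
Eigenfunctions: sin(ns), n = 1, 2, 3, ...
General solution: w(s, t) = Σ c_n sin(ns) exp(-n² t)
Matching w(s,0) = 2sin(2s) + 2sin(3s) term by term: c_2=2, c_3=2.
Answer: w(s, t) = 2exp(-4t)sin(2s) + 2exp(-9t)sin(3s)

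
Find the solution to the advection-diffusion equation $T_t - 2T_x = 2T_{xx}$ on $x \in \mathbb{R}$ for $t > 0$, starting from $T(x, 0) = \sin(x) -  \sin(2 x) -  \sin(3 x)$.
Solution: Moving frame: $\eta = x + 2t$, $\sigma = t$, $T = u(\eta,\sigma)$, so $T_t = u_{\sigma} + 2u_{\eta}$ and $T_{xx} = u_{\eta\eta}$.
Hence $T_t - 2T_x = u_{\sigma}$ and the PDE becomes the heat equation $u_{\sigma} = 2u_{\eta\eta}$ on $\eta \in \mathbb{R}$.
Initial data: $u(\eta,0) = T(\eta,0) = \sin(\eta) - \sin(2 \eta) - \sin(3 \eta)$. Each mode $\sin(n\eta)$ decays as $e^{-2n^2\sigma}$ on $\mathbb{R}$, so $u(\eta,\sigma) = \sum c_n e^{-2n^2\sigma} \sin(n\eta)$ with $c_1=1, c_2=-1, c_3=-1$: $u(\eta,\sigma) = e^{-2 \sigma} \sin(\eta) - e^{-8 \sigma} \sin(2 \eta) - e^{-18 \sigma} \sin(3 \eta)$.
Substituting back: $T(x,t) = u(x + 2t, t)$.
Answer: $T(x, t) = e^{-2 t} \sin(2 t + x) -  e^{-8 t} \sin(4 t + 2 x) -  e^{-18 t} \sin(6 t + 3 x)$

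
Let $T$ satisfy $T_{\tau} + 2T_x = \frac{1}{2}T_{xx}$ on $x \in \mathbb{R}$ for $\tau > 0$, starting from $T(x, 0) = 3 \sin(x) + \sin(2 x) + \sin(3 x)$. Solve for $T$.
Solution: Change to a moving frame: let $\eta = x - 2\tau$, $\sigma = \tau$ and write $T(x,\tau) = u(\eta,\sigma)$.
By the chain rule $T_{\tau} = u_{\sigma} - 2u_{\eta}$, $T_x = u_{\eta}$, $T_{xx} = u_{\eta\eta}$.
Then $T_{\tau} + 2T_x = u_{\sigma}$: the advection term cancels and the PDE becomes the heat equation $u_{\sigma} = \frac{1}{2}u_{\eta\eta}$ on $\eta \in \mathbb{R}$.
Initial data: $u(\eta,0) = T(\eta,0) = 3 \sin(\eta) + \sin(2 \eta) + \sin(3 \eta)$.
On $\eta \in \mathbb{R}$ each mode satisfies $(\sin(n\eta))'' = -n^2 \sin(n\eta)$, so $e^{-n^2\sigma/2} \sin(n\eta)$ solves the heat equation; by superposition $u(\eta,\sigma) = \sum c_n e^{-n^2\sigma/2} \sin(n\eta)$.
Reading off the coefficients: $c_1=3, c_2=1, c_3=1$, so $u(\eta,\sigma) = e^{-2 \sigma} \sin(2 \eta) + 3 e^{-\sigma/2} \sin(\eta) + e^{-9 \sigma/2} \sin(3 \eta)$.
Substituting back $\eta = x - 2\tau$, $\sigma = \tau$: $T(x,\tau) = u(x - 2\tau, \tau)$.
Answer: $T(x, \tau) = - e^{-2 \tau} \sin(4 \tau - 2 x) - 3 e^{-\tau/2} \sin(2 \tau - x) -  e^{-9 \tau/2} \sin(6 \tau - 3 x)$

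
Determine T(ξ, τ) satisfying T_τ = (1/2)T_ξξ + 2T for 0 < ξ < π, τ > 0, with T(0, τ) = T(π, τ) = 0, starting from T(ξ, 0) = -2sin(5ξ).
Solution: Substitute T = exp(2τ)u.
Then T_τ = exp(2τ)(u_τ + 2u), T_ξξ = exp(2τ)u_ξξ; substituting and dividing by exp(2τ), the lower-order terms cancel: u_τ = (1/2)u_ξξ (standard heat equation).
Data for u: u(ξ,0) = T(ξ,0) = -2sin(5ξ). The boundary conditions carry over: u(0,τ) = u(π,τ) = 0.
Separating variables: u = Σ c_n exp(-n²τ/2) sin(nξ). From u(ξ,0) = -2sin(5ξ): c_5=-2.
So u(ξ,τ) = -2exp(-25τ/2)sin(5ξ), and T(ξ,τ) = exp(2τ)u(ξ,τ).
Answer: T(ξ, τ) = -2exp(-21τ/2)sin(5ξ)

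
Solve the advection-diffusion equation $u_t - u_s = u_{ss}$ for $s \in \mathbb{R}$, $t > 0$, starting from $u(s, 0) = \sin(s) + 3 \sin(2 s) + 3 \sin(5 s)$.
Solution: Change to a moving frame: let $\eta = s + t$, $\sigma = t$ and write $u(s,t) = w(\eta,\sigma)$.
By the chain rule $u_t = w_{\sigma} + w_{\eta}$, $u_s = w_{\eta}$, $u_{ss} = w_{\eta\eta}$.
Then $u_t - u_s = w_{\sigma}$: the advection term cancels and the PDE becomes the heat equation $w_{\sigma} = w_{\eta\eta}$ on $\eta \in \mathbb{R}$.
Initial data: $w(\eta,0) = u(\eta,0) = \sin(\eta) + 3 \sin(2 \eta) + 3 \sin(5 \eta)$.
On $\eta \in \mathbb{R}$ each mode satisfies $(\sin(n\eta))'' = -n^2 \sin(n\eta)$, so $e^{-n^2\sigma} \sin(n\eta)$ solves the heat equation; by superposition $w(\eta,\sigma) = \sum c_n e^{-n^2\sigma} \sin(n\eta)$.
Reading off the coefficients: $c_1=1, c_2=3, c_5=3$, so $w(\eta,\sigma) = e^{-\sigma} \sin(\eta) + 3 e^{-4 \sigma} \sin(2 \eta) + 3 e^{-25 \sigma} \sin(5 \eta)$.
Substituting back $\eta = s + t$, $\sigma = t$: $u(s,t) = w(s + t, t)$.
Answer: $u(s, t) = e^{-t} \sin(s + t) + 3 e^{-4 t} \sin(2 s + 2 t) + 3 e^{-25 t} \sin(5 s + 5 t)$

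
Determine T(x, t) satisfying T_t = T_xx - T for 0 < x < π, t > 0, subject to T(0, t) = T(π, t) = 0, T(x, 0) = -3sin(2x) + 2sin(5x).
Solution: Substitute T = exp(-t)u.
Then T_t = exp(-t)(u_t - u), T_xx = exp(-t)u_xx; substituting and dividing by exp(-t), the lower-order terms cancel: u_t = u_xx (standard heat equation).
Data for u: u(x,0) = T(x,0) = -3sin(2x) + 2sin(5x). The boundary conditions carry over: u(0,t) = u(π,t) = 0.
Separating variables: u = Σ c_n exp(-n²t) sin(nx). From u(x,0) = -3sin(2x) + 2sin(5x): c_2=-3, c_5=2.
So u(x,t) = -3exp(-4t)sin(2x) + 2exp(-25t)sin(5x), and T(x,t) = exp(-t)u(x,t).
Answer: T(x, t) = -3exp(-5t)sin(2x) + 2exp(-26t)sin(5x)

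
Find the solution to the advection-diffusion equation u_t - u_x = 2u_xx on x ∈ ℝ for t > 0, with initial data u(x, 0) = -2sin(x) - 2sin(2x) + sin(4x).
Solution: Moving frame: η = x + t, σ = t, u = w(η,σ), so u_t = w_σ + w_η and u_xx = w_ηη.
Hence u_t - u_x = w_σ and the PDE becomes the heat equation w_σ = 2w_ηη on η ∈ ℝ.
Initial data: w(η,0) = u(η,0) = -2sin(η) - 2sin(2η) + sin(4η). Each mode sin(nη) decays as exp(-2n²σ) on ℝ, so w(η,σ) = Σ c_n exp(-2n²σ) sin(nη) with c_1=-2, c_2=-2, c_4=1: w(η,σ) = -2exp(-2σ)sin(η) - 2exp(-8σ)sin(2η) + exp(-32σ)sin(4η).
Substituting back: u(x,t) = w(x + t, t).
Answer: u(x, t) = -2exp(-2t)sin(t + x) - 2exp(-8t)sin(2t + 2x) + exp(-32t)sin(4t + 4x)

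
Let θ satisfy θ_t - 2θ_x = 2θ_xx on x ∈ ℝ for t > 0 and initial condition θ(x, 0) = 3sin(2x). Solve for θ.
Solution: Moving frame: η = x + 2t, σ = t, θ = u(η,σ), so θ_t = u_σ + 2u_η and θ_xx = u_ηη.
Hence θ_t - 2θ_x = u_σ and the PDE becomes the heat equation u_σ = 2u_ηη on η ∈ ℝ.
Initial data: u(η,0) = θ(η,0) = 3sin(2η). Each mode sin(nη) decays as exp(-2n²σ) on ℝ, so u(η,σ) = Σ c_n exp(-2n²σ) sin(nη) with c_2=3: u(η,σ) = 3exp(-8σ)sin(2η).
Substituting back: θ(x,t) = u(x + 2t, t).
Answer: θ(x, t) = 3exp(-8t)sin(4t + 2x)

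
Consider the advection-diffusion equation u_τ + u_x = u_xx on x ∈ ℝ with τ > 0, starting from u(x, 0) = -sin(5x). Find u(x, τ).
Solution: Change to a moving frame: let η = x - τ, σ = τ and write u(x,τ) = w(η,σ).
By the chain rule u_τ = w_σ - w_η, u_x = w_η, u_xx = w_ηη.
Then u_τ + u_x = w_σ: the advection term cancels and the PDE becomes the heat equation w_σ = w_ηη on η ∈ ℝ.
Initial data: w(η,0) = u(η,0) = -sin(5η).
On η ∈ ℝ each mode satisfies (sin(nη))″ = -n² sin(nη), so exp(-n²σ) sin(nη) solves the heat equation; by superposition w(η,σ) = Σ c_n exp(-n²σ) sin(nη).
Reading off the coefficients: c_5=-1, so w(η,σ) = -exp(-25σ)sin(5η).
Substituting back η = x - τ, σ = τ: u(x,τ) = w(x - τ, τ).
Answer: u(x, τ) = -exp(-25τ)sin(5x - 5τ)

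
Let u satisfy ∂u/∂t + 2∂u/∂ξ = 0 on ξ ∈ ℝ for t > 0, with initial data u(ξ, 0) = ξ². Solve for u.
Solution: By characteristics (dξ/dt = 2), u(ξ,t) = f(ξ - 2t) with f = u(·, 0).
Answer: u(ξ, t) = 4t² - 4tξ + ξ²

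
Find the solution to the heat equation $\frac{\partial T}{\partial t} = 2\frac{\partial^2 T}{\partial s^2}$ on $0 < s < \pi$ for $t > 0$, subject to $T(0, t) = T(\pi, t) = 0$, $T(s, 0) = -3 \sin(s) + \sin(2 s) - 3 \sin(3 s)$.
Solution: Separating variables: $T = \sum c_n e^{-2n^2t} \sin(ns)$. From $T(s,0) = -3 \sin(s) + \sin(2 s) - 3 \sin(3 s)$: $c_1=-3, c_2=1, c_3=-3$.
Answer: $T(s, t) = -3 e^{-2 t} \sin(s) + e^{-8 t} \sin(2 s) - 3 e^{-18 t} \sin(3 s)$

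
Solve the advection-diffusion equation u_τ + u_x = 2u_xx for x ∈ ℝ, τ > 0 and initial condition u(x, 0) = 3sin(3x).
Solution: Moving frame: η = x - τ, σ = τ, u = w(η,σ), so u_τ = w_σ - w_η and u_xx = w_ηη.
Hence u_τ + u_x = w_σ and the PDE becomes the heat equation w_σ = 2w_ηη on η ∈ ℝ.
Initial data: w(η,0) = u(η,0) = 3sin(3η). Each mode sin(nη) decays as exp(-2n²σ) on ℝ, so w(η,σ) = Σ c_n exp(-2n²σ) sin(nη) with c_3=3: w(η,σ) = 3exp(-18σ)sin(3η).
Substituting back: u(x,τ) = w(x - τ, τ).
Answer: u(x, τ) = 3exp(-18τ)sin(3x - 3τ)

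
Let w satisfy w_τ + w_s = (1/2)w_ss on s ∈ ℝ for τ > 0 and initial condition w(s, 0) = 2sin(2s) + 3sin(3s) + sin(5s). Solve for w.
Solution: Change to a moving frame: let η = s - τ, σ = τ and write w(s,τ) = u(η,σ).
By the chain rule w_τ = u_σ - u_η, w_s = u_η, w_ss = u_ηη.
Then w_τ + w_s = u_σ: the advection term cancels and the PDE becomes the heat equation u_σ = (1/2)u_ηη on η ∈ ℝ.
Initial data: u(η,0) = w(η,0) = 2sin(2η) + 3sin(3η) + sin(5η).
On η ∈ ℝ each mode satisfies (sin(nη))″ = -n² sin(nη), so exp(-n²σ/2) sin(nη) solves the heat equation; by superposition u(η,σ) = Σ c_n exp(-n²σ/2) sin(nη).
Reading off the coefficients: c_2=2, c_3=3, c_5=1, so u(η,σ) = 2exp(-2σ)sin(2η) + 3exp(-9σ/2)sin(3η) + exp(-25σ/2)sin(5η).
Substituting back η = s - τ, σ = τ: w(s,τ) = u(s - τ, τ).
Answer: w(s, τ) = 2exp(-2τ)sin(2s - 2τ) + 3exp(-9τ/2)sin(3s - 3τ) + exp(-25τ/2)sin(5s - 5τ)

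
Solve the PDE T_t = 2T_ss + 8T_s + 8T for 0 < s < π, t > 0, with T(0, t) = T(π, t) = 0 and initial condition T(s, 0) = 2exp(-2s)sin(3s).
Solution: Substitute T = exp(-2s)u.
Then T_s = exp(-2s)(u_s - 2u), T_ss = exp(-2s)(u_ss - 4u_s + 4u), T_t = exp(-2s)u_t; substituting and dividing by exp(-2s), the lower-order terms cancel: u_t = 2u_ss (standard heat equation).
Data for u: u(s,0) = exp(2s)T(s,0) = 2sin(3s). The boundary conditions carry over: u(0,t) = u(π,t) = 0.
Separating variables: u = Σ c_n exp(-2n²t) sin(ns). From u(s,0) = 2sin(3s): c_3=2.
So u(s,t) = 2exp(-18t)sin(3s), and T(s,t) = exp(-2s)u(s,t).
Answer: T(s, t) = 2exp(-2s)exp(-18t)sin(3s)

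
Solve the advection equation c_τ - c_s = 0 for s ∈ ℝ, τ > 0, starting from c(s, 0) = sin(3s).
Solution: By characteristics (ds/dτ = -1), c(s,τ) = f(s + τ) with f = c(·, 0).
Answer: c(s, τ) = sin(3s + 3τ)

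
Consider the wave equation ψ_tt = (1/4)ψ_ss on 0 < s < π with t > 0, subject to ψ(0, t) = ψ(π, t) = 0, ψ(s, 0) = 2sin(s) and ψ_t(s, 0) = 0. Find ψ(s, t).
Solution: Separating variables: ψ = Σ [A_n cos(ω_n t) + B_n sin(ω_n t)] sin(ns), ω_n = n/2. From ICs: A_1=2.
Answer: ψ(s, t) = 2sin(s)cos(t/2)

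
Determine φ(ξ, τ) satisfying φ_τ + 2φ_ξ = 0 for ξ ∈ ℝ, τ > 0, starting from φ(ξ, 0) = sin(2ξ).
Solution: By characteristics (dξ/dτ = 2), φ(ξ,τ) = f(ξ - 2τ) with f = φ(·, 0).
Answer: φ(ξ, τ) = sin(2ξ - 4τ)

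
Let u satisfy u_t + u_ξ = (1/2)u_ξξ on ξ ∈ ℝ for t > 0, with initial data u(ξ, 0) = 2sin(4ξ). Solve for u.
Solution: Change to a moving frame: let η = ξ - t, σ = t and write u(ξ,t) = w(η,σ).
By the chain rule u_t = w_σ - w_η, u_ξ = w_η, u_ξξ = w_ηη.
Then u_t + u_ξ = w_σ: the advection term cancels and the PDE becomes the heat equation w_σ = (1/2)w_ηη on η ∈ ℝ.
Initial data: w(η,0) = u(η,0) = 2sin(4η).
On η ∈ ℝ each mode satisfies (sin(nη))″ = -n² sin(nη), so exp(-n²σ/2) sin(nη) solves the heat equation; by superposition w(η,σ) = Σ c_n exp(-n²σ/2) sin(nη).
Reading off the coefficients: c_4=2, so w(η,σ) = 2exp(-8σ)sin(4η).
Substituting back η = ξ - t, σ = t: u(ξ,t) = w(ξ - t, t).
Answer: u(ξ, t) = -2exp(-8t)sin(4t - 4ξ)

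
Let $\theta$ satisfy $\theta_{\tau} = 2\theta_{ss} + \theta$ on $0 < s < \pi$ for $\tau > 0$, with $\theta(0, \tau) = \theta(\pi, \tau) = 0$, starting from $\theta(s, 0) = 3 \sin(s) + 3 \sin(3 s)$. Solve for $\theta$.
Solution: Substitute $\theta = e^{\tau}u$, i.e. $u = e^{-\tau}\theta$.
By the product rule, $\theta_{\tau} = e^{\tau}(u_{\tau} + u)$, $\theta_{ss} = e^{\tau}u_{ss}$.
Substituting into the PDE and dividing by $e^{\tau}$: $u_{\tau} + u = 2u_{ss} + u$.
The lower-order terms cancel, leaving the standard heat equation $u_{\tau} = 2u_{ss}$.
Initial data for $u$: $u(s,0) = \theta(s,0) = 3 \sin(s) + 3 \sin(3 s)$. The boundary conditions carry over: $u(0,\tau) = u(\pi,\tau) = 0$.
Solve for $u$:
  Using separation of variables $u = X(s)G(\tau)$:
  Eigenfunctions: $\sin(ns)$, $n = 1, 2, 3, \ldots$
  General solution: $u(s, \tau) = \sum c_n \sin(ns) e^{-2n^2 \tau}$
  Matching $u(s,0) = 3 \sin(s) + 3 \sin(3 s)$ term by term: $c_1=3, c_3=3$.
Hence $u(s,\tau) = 3 e^{-2 \tau} \sin(s) + 3 e^{-18 \tau} \sin(3 s)$.
Transform back: $\theta(s,\tau) = e^{\tau}u(s,\tau)$.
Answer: $\theta(s, \tau) = 3 e^{-\tau} \sin(s) + 3 e^{-17 \tau} \sin(3 s)$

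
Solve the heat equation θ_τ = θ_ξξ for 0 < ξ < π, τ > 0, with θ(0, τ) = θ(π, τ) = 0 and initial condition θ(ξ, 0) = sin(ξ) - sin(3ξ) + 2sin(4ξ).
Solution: Separating variables: θ = Σ c_n exp(-n²τ) sin(nξ). From θ(ξ,0) = sin(ξ) - sin(3ξ) + 2sin(4ξ): c_1=1, c_3=-1, c_4=2.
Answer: θ(ξ, τ) = exp(-τ)sin(ξ) - exp(-9τ)sin(3ξ) + 2exp(-16τ)sin(4ξ)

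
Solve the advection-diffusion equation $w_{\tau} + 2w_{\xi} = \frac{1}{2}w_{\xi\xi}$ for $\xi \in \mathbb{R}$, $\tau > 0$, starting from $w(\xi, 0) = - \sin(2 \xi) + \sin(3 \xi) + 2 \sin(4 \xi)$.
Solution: Moving frame: $\eta = \xi - 2\tau$, $\sigma = \tau$, $w = u(\eta,\sigma)$, so $w_{\tau} = u_{\sigma} - 2u_{\eta}$ and $w_{\xi\xi} = u_{\eta\eta}$.
Hence $w_{\tau} + 2w_{\xi} = u_{\sigma}$ and the PDE becomes the heat equation $u_{\sigma} = \frac{1}{2}u_{\eta\eta}$ on $\eta \in \mathbb{R}$.
Initial data: $u(\eta,0) = w(\eta,0) = - \sin(2 \eta) + \sin(3 \eta) + 2 \sin(4 \eta)$. Each mode $\sin(n\eta)$ decays as $e^{-n^2\sigma/2}$ on $\mathbb{R}$, so $u(\eta,\sigma) = \sum c_n e^{-n^2\sigma/2} \sin(n\eta)$ with $c_2=-1, c_3=1, c_4=2$: $u(\eta,\sigma) = - e^{-2 \sigma} \sin(2 \eta) + 2 e^{-8 \sigma} \sin(4 \eta) + e^{-9 \sigma/2} \sin(3 \eta)$.
Substituting back: $w(\xi,\tau) = u(\xi - 2\tau, \tau)$.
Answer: $w(\xi, \tau) = e^{-2 \tau} \sin(4 \tau - 2 \xi) - 2 e^{-8 \tau} \sin(8 \tau - 4 \xi) -  e^{-9 \tau/2} \sin(6 \tau - 3 \xi)$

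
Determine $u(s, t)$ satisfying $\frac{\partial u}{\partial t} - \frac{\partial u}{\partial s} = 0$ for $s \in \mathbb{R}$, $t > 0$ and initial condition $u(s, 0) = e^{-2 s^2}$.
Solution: By characteristics ($ds/dt = -1$), $u(s,t) = f(s + t)$ with $f = u( \cdot , 0)$.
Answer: $u(s, t) = e^{-2 (s + t)^2}$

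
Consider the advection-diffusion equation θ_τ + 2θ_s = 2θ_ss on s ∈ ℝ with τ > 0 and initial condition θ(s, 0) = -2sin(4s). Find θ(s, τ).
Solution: Moving frame: η = s - 2τ, σ = τ, θ = u(η,σ), so θ_τ = u_σ - 2u_η and θ_ss = u_ηη.
Hence θ_τ + 2θ_s = u_σ and the PDE becomes the heat equation u_σ = 2u_ηη on η ∈ ℝ.
Initial data: u(η,0) = θ(η,0) = -2sin(4η). Each mode sin(nη) decays as exp(-2n²σ) on ℝ, so u(η,σ) = Σ c_n exp(-2n²σ) sin(nη) with c_4=-2: u(η,σ) = -2exp(-32σ)sin(4η).
Substituting back: θ(s,τ) = u(s - 2τ, τ).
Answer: θ(s, τ) = -2exp(-32τ)sin(4s - 8τ)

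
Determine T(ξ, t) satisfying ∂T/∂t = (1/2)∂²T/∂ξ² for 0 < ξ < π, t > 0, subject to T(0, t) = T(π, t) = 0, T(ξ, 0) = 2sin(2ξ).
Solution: Using separation of variables T = X(ξ)G(t):
Eigenfunctions: sin(nξ), n = 1, 2, 3, ...
General solution: T(ξ, t) = Σ c_n sin(nξ) exp(-n² t/2)
Matching T(ξ,0) = 2sin(2ξ) term by term: c_2=2.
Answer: T(ξ, t) = 2exp(-2t)sin(2ξ)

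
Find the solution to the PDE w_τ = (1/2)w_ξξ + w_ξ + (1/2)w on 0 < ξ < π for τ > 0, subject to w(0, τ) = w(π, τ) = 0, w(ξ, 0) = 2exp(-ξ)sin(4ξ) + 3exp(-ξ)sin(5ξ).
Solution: Substitute w = exp(-ξ)u, i.e. u = exp(ξ)w.
By the product rule, w_ξ = exp(-ξ)(u_ξ - u), w_ξξ = exp(-ξ)(u_ξξ - 2u_ξ + u), w_τ = exp(-ξ)u_τ.
Substituting into the PDE and dividing by exp(-ξ): u_τ = (1/2)(u_ξξ - 2u_ξ + u) + (u_ξ - u) + (1/2)u.
The lower-order terms cancel, leaving the standard heat equation u_τ = (1/2)u_ξξ.
Initial data for u: u(ξ,0) = exp(ξ)w(ξ,0) = 2sin(4ξ) + 3sin(5ξ). The boundary conditions carry over: u(0,τ) = u(π,τ) = 0.
Solve for u:
  Using separation of variables u = X(ξ)T(τ):
  Eigenfunctions: sin(nξ), n = 1, 2, 3, ...
  General solution: u(ξ, τ) = Σ c_n sin(nξ) exp(-n² τ/2)
  Matching u(ξ,0) = 2sin(4ξ) + 3sin(5ξ) term by term: c_4=2, c_5=3.
Hence u(ξ,τ) = 2exp(-8τ)sin(4ξ) + 3exp(-25τ/2)sin(5ξ).
Transform back: w(ξ,τ) = exp(-ξ)u(ξ,τ).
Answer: w(ξ, τ) = 2exp(-ξ)exp(-8τ)sin(4ξ) + 3exp(-ξ)exp(-25τ/2)sin(5ξ)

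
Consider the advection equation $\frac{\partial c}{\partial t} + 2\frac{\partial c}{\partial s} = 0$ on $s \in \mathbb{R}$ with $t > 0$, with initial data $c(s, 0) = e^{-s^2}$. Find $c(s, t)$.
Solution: By method of characteristics (waves move right with speed 2):
Along characteristics $s - 2t =$ const, $c$ is constant, so $c(s,t) = f(s - 2t)$ with $f = c( \cdot , 0)$.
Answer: $c(s, t) = e^{-(s - 2 t)^2}$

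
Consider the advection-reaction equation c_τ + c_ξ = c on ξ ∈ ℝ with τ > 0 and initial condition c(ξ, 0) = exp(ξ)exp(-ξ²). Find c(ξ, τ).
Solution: Substitute c = exp(ξ)u.
Then c_ξ = exp(ξ)(u_ξ + u), c_τ = exp(ξ)u_τ; substituting and dividing by exp(ξ), the lower-order terms cancel: u_τ + u_ξ = 0 (standard advection equation).
Data for u: u(ξ,0) = exp(-ξ)c(ξ,0) = exp(-ξ²).
By characteristics (dξ/dτ = 1), u(ξ,τ) = f(ξ - τ) with f = u(·, 0).
So u(ξ,τ) = exp(-(ξ - τ)²), and c(ξ,τ) = exp(ξ)u(ξ,τ).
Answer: c(ξ, τ) = exp(ξ)exp(-(ξ - τ)²)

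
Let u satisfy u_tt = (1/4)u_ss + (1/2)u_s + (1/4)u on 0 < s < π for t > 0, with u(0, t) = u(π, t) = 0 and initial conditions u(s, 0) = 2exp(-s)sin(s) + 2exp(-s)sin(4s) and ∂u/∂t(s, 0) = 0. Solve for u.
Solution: Substitute u = exp(-s)w, i.e. w = exp(s)u.
By the product rule, u_s = exp(-s)(w_s - w), u_ss = exp(-s)(w_ss - 2w_s + w), u_tt = exp(-s)w_tt.
Substituting into the PDE and dividing by exp(-s): w_tt = (1/4)(w_ss - 2w_s + w) + (1/2)(w_s - w) + (1/4)w.
The lower-order terms cancel, leaving the standard wave equation w_tt = (1/4)w_ss.
Initial data for w: w(s,0) = exp(s)u(s,0) = 2sin(s) + 2sin(4s); w_t(s,0) = exp(s)u_t(s,0) = 0. The boundary conditions carry over: w(0,t) = w(π,t) = 0.
Solve for w:
  Using separation of variables w = X(s)T(t):
  Eigenfunctions: sin(ns), n = 1, 2, 3, ...
  General solution: w(s, t) = Σ [A_n cos(n t/2) + B_n sin(n t/2)] sin(ns)
  From w(s,0) = 2sin(s) + 2sin(4s): A_1=2, A_4=2. From w_t(s,0) = 0: all B_n = 0.
Hence w(s,t) = 2sin(s)cos(t/2) + 2sin(4s)cos(2t).
Transform back: u(s,t) = exp(-s)w(s,t).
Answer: u(s, t) = 2exp(-s)sin(s)cos(t/2) + 2exp(-s)sin(4s)cos(2t)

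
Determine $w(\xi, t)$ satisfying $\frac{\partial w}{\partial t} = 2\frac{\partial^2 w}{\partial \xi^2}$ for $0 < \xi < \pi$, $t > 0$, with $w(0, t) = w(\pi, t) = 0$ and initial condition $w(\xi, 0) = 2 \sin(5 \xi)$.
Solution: Separating variables: $w = \sum c_n e^{-2n^2t} \sin(n\xi)$. From $w(\xi,0) = 2 \sin(5 \xi)$: $c_5=2$.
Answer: $w(\xi, t) = 2 e^{-50 t} \sin(5 \xi)$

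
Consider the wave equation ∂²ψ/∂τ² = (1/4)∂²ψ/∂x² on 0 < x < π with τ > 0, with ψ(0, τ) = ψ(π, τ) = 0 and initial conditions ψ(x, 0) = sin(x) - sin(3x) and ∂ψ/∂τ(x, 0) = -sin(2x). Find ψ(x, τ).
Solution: Using separation of variables ψ = X(x)T(τ):
Eigenfunctions: sin(nx), n = 1, 2, 3, ...
General solution: ψ(x, τ) = Σ [A_n cos(n τ/2) + B_n sin(n τ/2)] sin(nx)
From ψ(x,0) = sin(x) - sin(3x): A_1=1, A_3=-1. From ψ_τ(x,0) = -sin(2x), using ψ_τ(x,0) = Σ ω_n B_n sin(nx) with ω_n = n/2: B_2 = (-1)/1 = -1.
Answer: ψ(x, τ) = sin(x)cos(τ/2) - sin(2x)sin(τ) - sin(3x)cos(3τ/2)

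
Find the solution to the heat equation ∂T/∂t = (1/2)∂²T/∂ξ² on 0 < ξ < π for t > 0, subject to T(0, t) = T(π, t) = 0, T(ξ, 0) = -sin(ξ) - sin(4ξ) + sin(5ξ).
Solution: Using separation of variables T = X(ξ)G(t):
Eigenfunctions: sin(nξ), n = 1, 2, 3, ...
General solution: T(ξ, t) = Σ c_n sin(nξ) exp(-n² t/2)
Matching T(ξ,0) = -sin(ξ) - sin(4ξ) + sin(5ξ) term by term: c_1=-1, c_4=-1, c_5=1.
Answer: T(ξ, t) = -exp(-8t)sin(4ξ) - exp(-t/2)sin(ξ) + exp(-25t/2)sin(5ξ)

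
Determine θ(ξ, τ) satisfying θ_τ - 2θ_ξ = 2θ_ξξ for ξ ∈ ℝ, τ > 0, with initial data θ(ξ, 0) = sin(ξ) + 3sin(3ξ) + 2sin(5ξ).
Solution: Change to a moving frame: let η = ξ + 2τ, σ = τ and write θ(ξ,τ) = u(η,σ).
By the chain rule θ_τ = u_σ + 2u_η, θ_ξ = u_η, θ_ξξ = u_ηη.
Then θ_τ - 2θ_ξ = u_σ: the advection term cancels and the PDE becomes the heat equation u_σ = 2u_ηη on η ∈ ℝ.
Initial data: u(η,0) = θ(η,0) = sin(η) + 3sin(3η) + 2sin(5η).
On η ∈ ℝ each mode satisfies (sin(nη))″ = -n² sin(nη), so exp(-2n²σ) sin(nη) solves the heat equation; by superposition u(η,σ) = Σ c_n exp(-2n²σ) sin(nη).
Reading off the coefficients: c_1=1, c_3=3, c_5=2, so u(η,σ) = exp(-2σ)sin(η) + 3exp(-18σ)sin(3η) + 2exp(-50σ)sin(5η).
Substituting back η = ξ + 2τ, σ = τ: θ(ξ,τ) = u(ξ + 2τ, τ).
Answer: θ(ξ, τ) = exp(-2τ)sin(ξ + 2τ) + 3exp(-18τ)sin(3ξ + 6τ) + 2exp(-50τ)sin(5ξ + 10τ)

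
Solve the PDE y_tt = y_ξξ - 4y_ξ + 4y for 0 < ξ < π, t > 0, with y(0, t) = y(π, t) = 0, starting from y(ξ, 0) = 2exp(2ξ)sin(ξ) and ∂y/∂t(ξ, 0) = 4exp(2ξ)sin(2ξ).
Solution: Substitute y = exp(2ξ)u.
Then y_ξ = exp(2ξ)(u_ξ + 2u), y_ξξ = exp(2ξ)(u_ξξ + 4u_ξ + 4u), y_tt = exp(2ξ)u_tt; substituting and dividing by exp(2ξ), the lower-order terms cancel: u_tt = u_ξξ (standard wave equation).
Data for u: u(ξ,0) = exp(-2ξ)y(ξ,0) = 2sin(ξ); u_t(ξ,0) = exp(-2ξ)y_t(ξ,0) = 4sin(2ξ). The boundary conditions carry over: u(0,t) = u(π,t) = 0.
Separating variables: u = Σ [A_n cos(ω_n t) + B_n sin(ω_n t)] sin(nξ), ω_n = n. From ICs (B_n = velocity coefficient / ω_n): A_1=2, B_2=2.
So u(ξ,t) = 2sin(2t)sin(2ξ) + 2sin(ξ)cos(t), and y(ξ,t) = exp(2ξ)u(ξ,t).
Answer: y(ξ, t) = 2exp(2ξ)sin(2t)sin(2ξ) + 2exp(2ξ)sin(ξ)cos(t)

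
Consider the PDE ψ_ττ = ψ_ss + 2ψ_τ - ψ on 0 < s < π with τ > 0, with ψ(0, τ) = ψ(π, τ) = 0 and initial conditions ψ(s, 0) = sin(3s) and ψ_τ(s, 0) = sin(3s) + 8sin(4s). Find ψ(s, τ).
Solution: Substitute ψ = exp(τ)u, i.e. u = exp(-τ)ψ.
By the product rule, ψ_τ = exp(τ)(u_τ + u), ψ_ττ = exp(τ)(u_ττ + 2u_τ + u), ψ_ss = exp(τ)u_ss.
Substituting into the PDE and dividing by exp(τ): u_ττ + 2u_τ + u = u_ss + 2(u_τ + u) - u.
The lower-order terms cancel, leaving the standard wave equation u_ττ = u_ss.
Initial data for u: u(s,0) = ψ(s,0) = sin(3s); u_τ(s,0) = ψ_τ(s,0) - ψ(s,0) = 8sin(4s). The boundary conditions carry over: u(0,τ) = u(π,τ) = 0.
Solve for u:
  Using separation of variables u = X(s)T(τ):
  Eigenfunctions: sin(ns), n = 1, 2, 3, ...
  General solution: u(s, τ) = Σ [A_n cos(n τ) + B_n sin(n τ)] sin(ns)
  From u(s,0) = sin(3s): A_3=1. From u_τ(s,0) = 8sin(4s), using u_τ(s,0) = Σ ω_n B_n sin(ns) with ω_n = n: B_4 = 8/4 = 2.
Hence u(s,τ) = sin(3s)cos(3τ) + 2sin(4s)sin(4τ).
Transform back: ψ(s,τ) = exp(τ)u(s,τ).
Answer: ψ(s, τ) = exp(τ)sin(3s)cos(3τ) + 2exp(τ)sin(4s)sin(4τ)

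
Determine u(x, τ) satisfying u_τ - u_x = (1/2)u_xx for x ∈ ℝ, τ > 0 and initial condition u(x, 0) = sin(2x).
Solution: Change to a moving frame: let η = x + τ, σ = τ and write u(x,τ) = w(η,σ).
By the chain rule u_τ = w_σ + w_η, u_x = w_η, u_xx = w_ηη.
Then u_τ - u_x = w_σ: the advection term cancels and the PDE becomes the heat equation w_σ = (1/2)w_ηη on η ∈ ℝ.
Initial data: w(η,0) = u(η,0) = sin(2η).
On η ∈ ℝ each mode satisfies (sin(nη))″ = -n² sin(nη), so exp(-n²σ/2) sin(nη) solves the heat equation; by superposition w(η,σ) = Σ c_n exp(-n²σ/2) sin(nη).
Reading off the coefficients: c_2=1, so w(η,σ) = exp(-2σ)sin(2η).
Substituting back η = x + τ, σ = τ: u(x,τ) = w(x + τ, τ).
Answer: u(x, τ) = exp(-2τ)sin(2x + 2τ)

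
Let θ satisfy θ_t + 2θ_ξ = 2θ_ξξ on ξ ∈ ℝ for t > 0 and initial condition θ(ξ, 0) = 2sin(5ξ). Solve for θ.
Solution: Change to a moving frame: let η = ξ - 2t, σ = t and write θ(ξ,t) = u(η,σ).
By the chain rule θ_t = u_σ - 2u_η, θ_ξ = u_η, θ_ξξ = u_ηη.
Then θ_t + 2θ_ξ = u_σ: the advection term cancels and the PDE becomes the heat equation u_σ = 2u_ηη on η ∈ ℝ.
Initial data: u(η,0) = θ(η,0) = 2sin(5η).
On η ∈ ℝ each mode satisfies (sin(nη))″ = -n² sin(nη), so exp(-2n²σ) sin(nη) solves the heat equation; by superposition u(η,σ) = Σ c_n exp(-2n²σ) sin(nη).
Reading off the coefficients: c_5=2, so u(η,σ) = 2exp(-50σ)sin(5η).
Substituting back η = ξ - 2t, σ = t: θ(ξ,t) = u(ξ - 2t, t).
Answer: θ(ξ, t) = -2exp(-50t)sin(10t - 5ξ)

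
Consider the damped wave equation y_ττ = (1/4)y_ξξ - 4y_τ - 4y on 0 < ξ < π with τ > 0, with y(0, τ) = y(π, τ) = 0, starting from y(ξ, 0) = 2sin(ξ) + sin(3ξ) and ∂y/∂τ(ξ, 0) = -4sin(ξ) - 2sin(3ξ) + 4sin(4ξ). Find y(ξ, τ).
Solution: Substitute y = exp(-2τ)u.
Then y_τ = exp(-2τ)(u_τ - 2u), y_ττ = exp(-2τ)(u_ττ - 4u_τ + 4u), y_ξξ = exp(-2τ)u_ξξ; substituting and dividing by exp(-2τ), the lower-order terms cancel: u_ττ = (1/4)u_ξξ (standard wave equation).
Data for u: u(ξ,0) = y(ξ,0) = 2sin(ξ) + sin(3ξ); u_τ(ξ,0) = y_τ(ξ,0) + 2y(ξ,0) = 4sin(4ξ). The boundary conditions carry over: u(0,τ) = u(π,τ) = 0.
Separating variables: u = Σ [A_n cos(ω_n τ) + B_n sin(ω_n τ)] sin(nξ), ω_n = n/2. From ICs (B_n = velocity coefficient / ω_n): A_1=2, A_3=1, B_4=2.
So u(ξ,τ) = 2sin(ξ)cos(τ/2) + sin(3ξ)cos(3τ/2) + 2sin(4ξ)sin(2τ), and y(ξ,τ) = exp(-2τ)u(ξ,τ).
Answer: y(ξ, τ) = 2exp(-2τ)sin(ξ)cos(τ/2) + exp(-2τ)sin(3ξ)cos(3τ/2) + 2exp(-2τ)sin(4ξ)sin(2τ)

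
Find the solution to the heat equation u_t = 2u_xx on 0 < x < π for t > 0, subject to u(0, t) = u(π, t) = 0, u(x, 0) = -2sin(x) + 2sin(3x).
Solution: Separating variables: u = Σ c_n exp(-2n²t) sin(nx). From u(x,0) = -2sin(x) + 2sin(3x): c_1=-2, c_3=2.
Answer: u(x, t) = -2exp(-2t)sin(x) + 2exp(-18t)sin(3x)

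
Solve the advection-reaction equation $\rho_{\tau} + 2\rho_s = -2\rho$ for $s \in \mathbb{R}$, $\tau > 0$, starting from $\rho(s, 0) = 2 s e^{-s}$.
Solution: Substitute $\rho = e^{-s}u$, i.e. $u = e^{s}\rho$.
By the product rule, $\rho_s = e^{-s}(u_s - u)$, $\rho_{\tau} = e^{-s}u_{\tau}$.
Substituting into the PDE and dividing by $e^{-s}$: $u_{\tau} + 2(u_s - u) = -2u$.
The lower-order terms cancel, leaving the standard advection equation $u_{\tau} + 2u_s = 0$.
Initial data for $u$: $u(s,0) = e^{s}\rho(s,0) = 2 s$.
Solve for $u$:
  By method of characteristics (waves move right with speed 2):
  Along characteristics $s - 2\tau =$ const, $u$ is constant, so $u(s,\tau) = f(s - 2\tau)$ with $f = u( \cdot , 0)$.
Hence $u(s,\tau) = 2 s - 4 \tau$.
Transform back: $\rho(s,\tau) = e^{-s}u(s,\tau)$.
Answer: $\rho(s, \tau) = -4 \tau e^{-s} + 2 s e^{-s}$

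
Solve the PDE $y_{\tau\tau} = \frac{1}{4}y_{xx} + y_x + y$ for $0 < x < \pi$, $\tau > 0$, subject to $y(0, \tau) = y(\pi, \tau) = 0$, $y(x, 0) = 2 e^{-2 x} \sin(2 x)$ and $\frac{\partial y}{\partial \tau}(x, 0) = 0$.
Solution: Substitute $y = e^{-2x}u$.
Then $y_x = e^{-2x}(u_x - 2u)$, $y_{xx} = e^{-2x}(u_{xx} - 4u_x + 4u)$, $y_{\tau\tau} = e^{-2x}u_{\tau\tau}$; substituting and dividing by $e^{-2x}$, the lower-order terms cancel: $u_{\tau\tau} = \frac{1}{4}u_{xx}$ (standard wave equation).
Data for $u$: $u(x,0) = e^{2x}y(x,0) = 2 \sin(2 x)$; $u_{\tau}(x,0) = e^{2x}y_{\tau}(x,0) = 0$. The boundary conditions carry over: $u(0,\tau) = u(\pi,\tau) = 0$.
Separating variables: $u = \sum [A_n \cos(\omega_n \tau) + B_n \sin(\omega_n \tau)] \sin(nx)$, $\omega_n = n/2$. From ICs: $A_2=2$.
So $u(x,\tau) = 2 \sin(2 x) \cos(\tau)$, and $y(x,\tau) = e^{-2x}u(x,\tau)$.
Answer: $y(x, \tau) = 2 e^{-2 x} \sin(2 x) \cos(\tau)$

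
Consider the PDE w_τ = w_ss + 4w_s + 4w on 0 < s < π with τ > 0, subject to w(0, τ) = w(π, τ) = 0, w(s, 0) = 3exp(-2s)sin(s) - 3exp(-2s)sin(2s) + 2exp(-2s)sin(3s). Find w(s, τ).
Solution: Substitute w = exp(-2s)u, i.e. u = exp(2s)w.
By the product rule, w_s = exp(-2s)(u_s - 2u), w_ss = exp(-2s)(u_ss - 4u_s + 4u), w_τ = exp(-2s)u_τ.
Substituting into the PDE and dividing by exp(-2s): u_τ = (u_ss - 4u_s + 4u) + 4(u_s - 2u) + 4u.
The lower-order terms cancel, leaving the standard heat equation u_τ = u_ss.
Initial data for u: u(s,0) = exp(2s)w(s,0) = 3sin(s) - 3sin(2s) + 2sin(3s). The boundary conditions carry over: u(0,τ) = u(π,τ) = 0.
Solve for u:
  Using separation of variables u = X(s)T(τ):
  Eigenfunctions: sin(ns), n = 1, 2, 3, ...
  General solution: u(s, τ) = Σ c_n sin(ns) exp(-n² τ)
  Matching u(s,0) = 3sin(s) - 3sin(2s) + 2sin(3s) term by term: c_1=3, c_2=-3, c_3=2.
Hence u(s,τ) = 3exp(-τ)sin(s) - 3exp(-4τ)sin(2s) + 2exp(-9τ)sin(3s).
Transform back: w(s,τ) = exp(-2s)u(s,τ).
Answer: w(s, τ) = 3exp(-2s)exp(-τ)sin(s) - 3exp(-2s)exp(-4τ)sin(2s) + 2exp(-2s)exp(-9τ)sin(3s)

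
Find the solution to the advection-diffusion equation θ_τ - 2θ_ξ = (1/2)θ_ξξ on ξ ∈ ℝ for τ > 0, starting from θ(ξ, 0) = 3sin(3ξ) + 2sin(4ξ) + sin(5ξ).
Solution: Moving frame: η = ξ + 2τ, σ = τ, θ = u(η,σ), so θ_τ = u_σ + 2u_η and θ_ξξ = u_ηη.
Hence θ_τ - 2θ_ξ = u_σ and the PDE becomes the heat equation u_σ = (1/2)u_ηη on η ∈ ℝ.
Initial data: u(η,0) = θ(η,0) = 3sin(3η) + 2sin(4η) + sin(5η). Each mode sin(nη) decays as exp(-n²σ/2) on ℝ, so u(η,σ) = Σ c_n exp(-n²σ/2) sin(nη) with c_3=3, c_4=2, c_5=1: u(η,σ) = 2exp(-8σ)sin(4η) + 3exp(-9σ/2)sin(3η) + exp(-25σ/2)sin(5η).
Substituting back: θ(ξ,τ) = u(ξ + 2τ, τ).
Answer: θ(ξ, τ) = 2exp(-8τ)sin(4ξ + 8τ) + 3exp(-9τ/2)sin(3ξ + 6τ) + exp(-25τ/2)sin(5ξ + 10τ)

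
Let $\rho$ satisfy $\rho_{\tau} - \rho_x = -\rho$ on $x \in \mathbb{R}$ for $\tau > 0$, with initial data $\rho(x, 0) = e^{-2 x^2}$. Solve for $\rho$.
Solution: Substitute $\rho = e^{-\tau}u$, i.e. $u = e^{\tau}\rho$.
By the product rule, $\rho_{\tau} = e^{-\tau}(u_{\tau} - u)$, $\rho_x = e^{-\tau}u_x$.
Substituting into the PDE and dividing by $e^{-\tau}$: $u_{\tau} - u - u_x = -u$.
The lower-order terms cancel, leaving the standard advection equation $u_{\tau} - u_x = 0$.
Initial data for $u$: $u(x,0) = \rho(x,0) = e^{-2 x^2}$.
Solve for $u$:
  By method of characteristics (waves move left with speed 1):
  Along characteristics $x + \tau =$ const, $u$ is constant, so $u(x,\tau) = f(x + \tau)$ with $f = u( \cdot , 0)$.
Hence $u(x,\tau) = e^{-2 (x + \tau)^2}$.
Transform back: $\rho(x,\tau) = e^{-\tau}u(x,\tau)$.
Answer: $\rho(x, \tau) = e^{-\tau} e^{-2 (\tau + x)^2}$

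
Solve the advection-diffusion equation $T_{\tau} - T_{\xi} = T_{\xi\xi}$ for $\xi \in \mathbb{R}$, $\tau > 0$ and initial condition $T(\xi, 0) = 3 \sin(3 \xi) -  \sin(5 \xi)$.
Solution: Change to a moving frame: let $\eta = \xi + \tau$, $\sigma = \tau$ and write $T(\xi,\tau) = u(\eta,\sigma)$.
By the chain rule $T_{\tau} = u_{\sigma} + u_{\eta}$, $T_{\xi} = u_{\eta}$, $T_{\xi\xi} = u_{\eta\eta}$.
Then $T_{\tau} - T_{\xi} = u_{\sigma}$: the advection term cancels and the PDE becomes the heat equation $u_{\sigma} = u_{\eta\eta}$ on $\eta \in \mathbb{R}$.
Initial data: $u(\eta,0) = T(\eta,0) = 3 \sin(3 \eta) - \sin(5 \eta)$.
On $\eta \in \mathbb{R}$ each mode satisfies $(\sin(n\eta))'' = -n^2 \sin(n\eta)$, so $e^{-n^2\sigma} \sin(n\eta)$ solves the heat equation; by superposition $u(\eta,\sigma) = \sum c_n e^{-n^2\sigma} \sin(n\eta)$.
Reading off the coefficients: $c_3=3, c_5=-1$, so $u(\eta,\sigma) = 3 e^{-9 \sigma} \sin(3 \eta) - e^{-25 \sigma} \sin(5 \eta)$.
Substituting back $\eta = \xi + \tau$, $\sigma = \tau$: $T(\xi,\tau) = u(\xi + \tau, \tau)$.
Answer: $T(\xi, \tau) = 3 e^{-9 \tau} \sin(3 \tau + 3 \xi) -  e^{-25 \tau} \sin(5 \tau + 5 \xi)$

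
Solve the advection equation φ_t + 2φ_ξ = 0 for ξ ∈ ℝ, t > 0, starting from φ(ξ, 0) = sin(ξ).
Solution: By characteristics (dξ/dt = 2), φ(ξ,t) = f(ξ - 2t) with f = φ(·, 0).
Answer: φ(ξ, t) = -sin(2t - ξ)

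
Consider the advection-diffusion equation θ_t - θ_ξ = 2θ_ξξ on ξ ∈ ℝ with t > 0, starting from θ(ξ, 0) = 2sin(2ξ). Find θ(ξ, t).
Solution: Moving frame: η = ξ + t, σ = t, θ = u(η,σ), so θ_t = u_σ + u_η and θ_ξξ = u_ηη.
Hence θ_t - θ_ξ = u_σ and the PDE becomes the heat equation u_σ = 2u_ηη on η ∈ ℝ.
Initial data: u(η,0) = θ(η,0) = 2sin(2η). Each mode sin(nη) decays as exp(-2n²σ) on ℝ, so u(η,σ) = Σ c_n exp(-2n²σ) sin(nη) with c_2=2: u(η,σ) = 2exp(-8σ)sin(2η).
Substituting back: θ(ξ,t) = u(ξ + t, t).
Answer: θ(ξ, t) = 2exp(-8t)sin(2t + 2ξ)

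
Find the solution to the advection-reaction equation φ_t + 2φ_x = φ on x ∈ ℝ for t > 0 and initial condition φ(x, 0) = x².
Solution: Substitute φ = exp(t)u.
Then φ_t = exp(t)(u_t + u), φ_x = exp(t)u_x; substituting and dividing by exp(t), the lower-order terms cancel: u_t + 2u_x = 0 (standard advection equation).
Data for u: u(x,0) = φ(x,0) = x².
By characteristics (dx/dt = 2), u(x,t) = f(x - 2t) with f = u(·, 0).
So u(x,t) = 4t² - 4tx + x², and φ(x,t) = exp(t)u(x,t).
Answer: φ(x, t) = 4t²exp(t) - 4txexp(t) + x²exp(t)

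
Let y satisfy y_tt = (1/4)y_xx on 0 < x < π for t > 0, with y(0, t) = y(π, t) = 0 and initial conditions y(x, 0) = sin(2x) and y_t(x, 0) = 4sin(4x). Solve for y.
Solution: Separating variables: y = Σ [A_n cos(ω_n t) + B_n sin(ω_n t)] sin(nx), ω_n = n/2. From ICs (B_n = velocity coefficient / ω_n): A_2=1, B_4=2.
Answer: y(x, t) = 2sin(2t)sin(4x) + sin(2x)cos(t)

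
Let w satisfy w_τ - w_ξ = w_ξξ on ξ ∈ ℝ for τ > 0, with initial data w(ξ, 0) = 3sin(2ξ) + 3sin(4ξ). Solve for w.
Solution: Moving frame: η = ξ + τ, σ = τ, w = u(η,σ), so w_τ = u_σ + u_η and w_ξξ = u_ηη.
Hence w_τ - w_ξ = u_σ and the PDE becomes the heat equation u_σ = u_ηη on η ∈ ℝ.
Initial data: u(η,0) = w(η,0) = 3sin(2η) + 3sin(4η). Each mode sin(nη) decays as exp(-n²σ) on ℝ, so u(η,σ) = Σ c_n exp(-n²σ) sin(nη) with c_2=3, c_4=3: u(η,σ) = 3exp(-4σ)sin(2η) + 3exp(-16σ)sin(4η).
Substituting back: w(ξ,τ) = u(ξ + τ, τ).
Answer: w(ξ, τ) = 3exp(-4τ)sin(2ξ + 2τ) + 3exp(-16τ)sin(4ξ + 4τ)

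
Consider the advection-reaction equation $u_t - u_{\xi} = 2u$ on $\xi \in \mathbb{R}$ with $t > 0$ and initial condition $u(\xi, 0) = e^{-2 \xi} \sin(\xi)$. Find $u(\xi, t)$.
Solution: Substitute $u = e^{-2\xi}w$.
Then $u_{\xi} = e^{-2\xi}(w_{\xi} - 2w)$, $u_t = e^{-2\xi}w_t$; substituting and dividing by $e^{-2\xi}$, the lower-order terms cancel: $w_t - w_{\xi} = 0$ (standard advection equation).
Data for $w$: $w(\xi,0) = e^{2\xi}u(\xi,0) = \sin(\xi)$.
By characteristics ($d\xi/dt = -1$), $w(\xi,t) = f(\xi + t)$ with $f = w( \cdot , 0)$.
So $w(\xi,t) = \sin(t + \xi)$, and $u(\xi,t) = e^{-2\xi}w(\xi,t)$.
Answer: $u(\xi, t) = e^{-2 \xi} \sin(\xi + t)$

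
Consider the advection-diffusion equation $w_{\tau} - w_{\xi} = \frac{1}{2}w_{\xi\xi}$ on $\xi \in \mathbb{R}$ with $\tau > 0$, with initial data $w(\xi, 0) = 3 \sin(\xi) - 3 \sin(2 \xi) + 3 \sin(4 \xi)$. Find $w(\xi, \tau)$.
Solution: Moving frame: $\eta = \xi + \tau$, $\sigma = \tau$, $w = u(\eta,\sigma)$, so $w_{\tau} = u_{\sigma} + u_{\eta}$ and $w_{\xi\xi} = u_{\eta\eta}$.
Hence $w_{\tau} - w_{\xi} = u_{\sigma}$ and the PDE becomes the heat equation $u_{\sigma} = \frac{1}{2}u_{\eta\eta}$ on $\eta \in \mathbb{R}$.
Initial data: $u(\eta,0) = w(\eta,0) = 3 \sin(\eta) - 3 \sin(2 \eta) + 3 \sin(4 \eta)$. Each mode $\sin(n\eta)$ decays as $e^{-n^2\sigma/2}$ on $\mathbb{R}$, so $u(\eta,\sigma) = \sum c_n e^{-n^2\sigma/2} \sin(n\eta)$ with $c_1=3, c_2=-3, c_4=3$: $u(\eta,\sigma) = -3 e^{-2 \sigma} \sin(2 \eta) + 3 e^{-8 \sigma} \sin(4 \eta) + 3 e^{-\sigma/2} \sin(\eta)$.
Substituting back: $w(\xi,\tau) = u(\xi + \tau, \tau)$.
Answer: $w(\xi, \tau) = -3 e^{-2 \tau} \sin(2 \tau + 2 \xi) + 3 e^{-8 \tau} \sin(4 \tau + 4 \xi) + 3 e^{-\tau/2} \sin(\tau + \xi)$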